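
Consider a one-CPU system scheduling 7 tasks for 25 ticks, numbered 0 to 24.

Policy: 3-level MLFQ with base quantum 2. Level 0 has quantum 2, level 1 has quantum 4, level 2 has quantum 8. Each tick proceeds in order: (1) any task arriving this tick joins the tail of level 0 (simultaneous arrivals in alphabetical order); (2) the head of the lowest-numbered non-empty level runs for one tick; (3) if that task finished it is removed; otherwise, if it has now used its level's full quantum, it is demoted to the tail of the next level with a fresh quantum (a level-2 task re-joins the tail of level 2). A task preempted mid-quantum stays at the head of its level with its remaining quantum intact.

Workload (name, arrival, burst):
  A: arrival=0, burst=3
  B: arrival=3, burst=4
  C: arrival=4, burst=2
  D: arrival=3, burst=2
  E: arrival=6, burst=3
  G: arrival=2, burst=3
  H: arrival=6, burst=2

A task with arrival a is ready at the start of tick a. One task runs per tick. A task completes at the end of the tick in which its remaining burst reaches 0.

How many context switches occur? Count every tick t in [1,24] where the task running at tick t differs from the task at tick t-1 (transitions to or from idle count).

t=0: L0/L1/L2 = A/-/- → run A
t=1: L0/L1/L2 = A/-/- → run A
t=2: L0/L1/L2 = G/A/- → run G
t=3: L0/L1/L2 = GBD/A/- → run G
t=4: L0/L1/L2 = BDC/AG/- → run B
t=5: L0/L1/L2 = BDC/AG/- → run B
t=6: L0/L1/L2 = DCEH/AGB/- → run D
t=7: L0/L1/L2 = DCEH/AGB/- → run D
t=8: L0/L1/L2 = CEH/AGB/- → run C
t=9: L0/L1/L2 = CEH/AGB/- → run C
t=10: L0/L1/L2 = EH/AGB/- → run E
t=11: L0/L1/L2 = EH/AGB/- → run E
t=12: L0/L1/L2 = H/AGBE/- → run H
t=13: L0/L1/L2 = H/AGBE/- → run H
t=14: L0/L1/L2 = -/AGBE/- → run A
t=15: L0/L1/L2 = -/GBE/- → run G
t=16: L0/L1/L2 = -/BE/- → run B
t=17: L0/L1/L2 = -/BE/- → run B
t=18: L0/L1/L2 = -/E/- → run E
t=19: (idle)
t=20: (idle)
t=21: (idle)
t=22: (idle)
t=23: (idle)
t=24: (idle)

context switches = 11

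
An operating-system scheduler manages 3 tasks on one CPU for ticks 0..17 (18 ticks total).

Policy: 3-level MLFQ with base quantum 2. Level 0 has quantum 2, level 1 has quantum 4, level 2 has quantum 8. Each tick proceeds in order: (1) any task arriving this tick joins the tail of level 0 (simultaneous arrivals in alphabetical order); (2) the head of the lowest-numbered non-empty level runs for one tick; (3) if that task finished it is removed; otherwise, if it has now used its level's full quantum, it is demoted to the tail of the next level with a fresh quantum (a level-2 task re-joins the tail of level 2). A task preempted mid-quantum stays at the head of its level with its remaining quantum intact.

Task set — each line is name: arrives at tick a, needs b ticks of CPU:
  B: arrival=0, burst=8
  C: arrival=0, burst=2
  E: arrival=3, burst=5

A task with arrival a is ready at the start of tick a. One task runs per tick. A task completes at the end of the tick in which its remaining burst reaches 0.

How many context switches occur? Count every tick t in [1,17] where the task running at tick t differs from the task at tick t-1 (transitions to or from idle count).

t=0: L0/L1/L2 = BC/-/- → run B
t=1: L0/L1/L2 = BC/-/- → run B
t=2: L0/L1/L2 = C/B/- → run C
t=3: L0/L1/L2 = CE/B/- → run C
t=4: L0/L1/L2 = E/B/- → run E
t=5: L0/L1/L2 = E/B/- → run E
t=6: L0/L1/L2 = -/BE/- → run B
t=7: L0/L1/L2 = -/BE/- → run B
t=8: L0/L1/L2 = -/BE/- → run B
t=9: L0/L1/L2 = -/BE/- → run B
t=10: L0/L1/L2 = -/E/B → run E
t=11: L0/L1/L2 = -/E/B → run E
t=12: L0/L1/L2 = -/E/B → run E
t=13: L0/L1/L2 = -/-/B → run B
t=14: L0/L1/L2 = -/-/B → run B
t=15: (idle)
t=16: (idle)
t=17: (idle)

context switches = 6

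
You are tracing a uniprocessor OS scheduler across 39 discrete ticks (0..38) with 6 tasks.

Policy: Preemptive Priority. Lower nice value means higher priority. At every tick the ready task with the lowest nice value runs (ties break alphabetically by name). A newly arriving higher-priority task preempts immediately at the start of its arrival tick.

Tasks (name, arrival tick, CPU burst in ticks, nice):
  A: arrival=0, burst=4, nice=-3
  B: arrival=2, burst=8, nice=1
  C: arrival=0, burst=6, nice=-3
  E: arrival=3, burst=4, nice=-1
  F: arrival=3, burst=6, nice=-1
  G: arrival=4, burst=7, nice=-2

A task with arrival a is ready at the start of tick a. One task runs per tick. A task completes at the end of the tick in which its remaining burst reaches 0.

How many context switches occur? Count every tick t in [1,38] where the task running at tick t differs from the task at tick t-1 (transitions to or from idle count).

t=0: ready={A,C} → run A
t=1: ready={A,C} → run A
t=2: ready={A,B,C} → run A
t=3: ready={A,B,C,E,F} → run A
t=4: ready={B,C,E,F,G} → run C
t=5: ready={B,C,E,F,G} → run C
t=6: ready={B,C,E,F,G} → run C
t=7: ready={B,C,E,F,G} → run C
t=8: ready={B,C,E,F,G} → run C
t=9: ready={B,C,E,F,G} → run C
t=10: ready={B,E,F,G} → run G
t=11: ready={B,E,F,G} → run G
t=12: ready={B,E,F,G} → run G
t=13: ready={B,E,F,G} → run G
t=14: ready={B,E,F,G} → run G
t=15: ready={B,E,F,G} → run G
t=16: ready={B,E,F,G} → run G
t=17: ready={B,E,F} → run E
t=18: ready={B,E,F} → run E
t=19: ready={B,E,F} → run E
t=20: ready={B,E,F} → run E
t=21: ready={B,F} → run F
t=22: ready={B,F} → run F
t=23: ready={B,F} → run F
t=24: ready={B,F} → run F
t=25: ready={B,F} → run F
t=26: ready={B,F} → run F
t=27: ready={B} → run B
t=28: ready={B} → run B
t=29: ready={B} → run B
t=30: ready={B} → run B
t=31: ready={B} → run B
t=32: ready={B} → run B
t=33: ready={B} → run B
t=34: ready={B} → run B
t=35: (idle)
t=36: (idle)
t=37: (idle)
t=38: (idle)

context switches = 6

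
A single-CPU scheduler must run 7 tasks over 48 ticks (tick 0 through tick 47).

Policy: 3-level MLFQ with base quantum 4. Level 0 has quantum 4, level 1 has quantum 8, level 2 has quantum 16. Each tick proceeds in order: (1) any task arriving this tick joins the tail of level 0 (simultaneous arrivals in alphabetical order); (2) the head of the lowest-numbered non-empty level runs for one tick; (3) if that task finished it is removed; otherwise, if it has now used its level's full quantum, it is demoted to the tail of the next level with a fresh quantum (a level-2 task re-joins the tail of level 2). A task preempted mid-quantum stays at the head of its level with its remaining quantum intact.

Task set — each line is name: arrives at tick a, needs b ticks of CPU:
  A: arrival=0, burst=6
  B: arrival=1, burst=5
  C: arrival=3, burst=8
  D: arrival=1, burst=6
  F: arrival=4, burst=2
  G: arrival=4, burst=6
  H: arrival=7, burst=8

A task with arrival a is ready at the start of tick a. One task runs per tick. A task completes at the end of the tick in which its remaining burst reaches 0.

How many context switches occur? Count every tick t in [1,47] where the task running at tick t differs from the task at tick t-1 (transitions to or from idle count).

t=0: L0/L1/L2 = A/-/- → run A
t=1: L0/L1/L2 = ABD/-/- → run A
t=2: L0/L1/L2 = ABD/-/- → run A
t=3: L0/L1/L2 = ABDC/-/- → run A
t=4: L0/L1/L2 = BDCFG/A/- → run B
t=5: L0/L1/L2 = BDCFG/A/- → run B
t=6: L0/L1/L2 = BDCFG/A/- → run B
t=7: L0/L1/L2 = BDCFGH/A/- → run B
t=8: L0/L1/L2 = DCFGH/AB/- → run D
t=9: L0/L1/L2 = DCFGH/AB/- → run D
t=10: L0/L1/L2 = DCFGH/AB/- → run D
t=11: L0/L1/L2 = DCFGH/AB/- → run D
t=12: L0/L1/L2 = CFGH/ABD/- → run C
t=13: L0/L1/L2 = CFGH/ABD/- → run C
t=14: L0/L1/L2 = CFGH/ABD/- → run C
t=15: L0/L1/L2 = CFGH/ABD/- → run C
t=16: L0/L1/L2 = FGH/ABDC/- → run F
t=17: L0/L1/L2 = FGH/ABDC/- → run F
t=18: L0/L1/L2 = GH/ABDC/- → run G
t=19: L0/L1/L2 = GH/ABDC/- → run G
t=20: L0/L1/L2 = GH/ABDC/- → run G
t=21: L0/L1/L2 = GH/ABDC/- → run G
t=22: L0/L1/L2 = H/ABDCG/- → run H
t=23: L0/L1/L2 = H/ABDCG/- → run H
t=24: L0/L1/L2 = H/ABDCG/- → run H
t=25: L0/L1/L2 = H/ABDCG/- → run H
t=26: L0/L1/L2 = -/ABDCGH/- → run A
t=27: L0/L1/L2 = -/ABDCGH/- → run A
t=28: L0/L1/L2 = -/BDCGH/- → run B
t=29: L0/L1/L2 = -/DCGH/- → run D
t=30: L0/L1/L2 = -/DCGH/- → run D
t=31: L0/L1/L2 = -/CGH/- → run C
t=32: L0/L1/L2 = -/CGH/- → run C
t=33: L0/L1/L2 = -/CGH/- → run C
t=34: L0/L1/L2 = -/CGH/- → run C
t=35: L0/L1/L2 = -/GH/- → run G
t=36: L0/L1/L2 = -/GH/- → run G
t=37: L0/L1/L2 = -/H/- → run H
t=38: L0/L1/L2 = -/H/- → run H
t=39: L0/L1/L2 = -/H/- → run H
t=40: L0/L1/L2 = -/H/- → run H
t=41: (idle)
t=42: (idle)
t=43: (idle)
t=44: (idle)
t=45: (idle)
t=46: (idle)
t=47: (idle)

context switches = 13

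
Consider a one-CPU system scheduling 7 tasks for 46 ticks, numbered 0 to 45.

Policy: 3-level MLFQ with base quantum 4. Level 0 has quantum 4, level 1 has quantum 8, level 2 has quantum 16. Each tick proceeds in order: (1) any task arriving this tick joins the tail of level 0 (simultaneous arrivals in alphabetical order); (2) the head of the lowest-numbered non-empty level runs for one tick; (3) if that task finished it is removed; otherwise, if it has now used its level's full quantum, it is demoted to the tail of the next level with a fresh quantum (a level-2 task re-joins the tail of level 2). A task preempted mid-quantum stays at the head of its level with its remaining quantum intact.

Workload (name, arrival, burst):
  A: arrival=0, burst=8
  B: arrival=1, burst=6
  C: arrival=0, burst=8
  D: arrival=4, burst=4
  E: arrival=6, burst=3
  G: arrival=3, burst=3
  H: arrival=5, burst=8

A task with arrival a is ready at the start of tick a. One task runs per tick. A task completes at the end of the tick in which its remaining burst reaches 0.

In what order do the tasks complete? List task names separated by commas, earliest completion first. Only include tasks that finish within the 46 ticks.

t=0: L0/L1/L2 = AC/-/- → run A
t=1: L0/L1/L2 = ACB/-/- → run A
t=2: L0/L1/L2 = ACB/-/- → run A
t=3: L0/L1/L2 = ACBG/-/- → run A
t=4: L0/L1/L2 = CBGD/A/- → run C
t=5: L0/L1/L2 = CBGDH/A/- → run C
t=6: L0/L1/L2 = CBGDHE/A/- → run C
t=7: L0/L1/L2 = CBGDHE/A/- → run C
t=8: L0/L1/L2 = BGDHE/AC/- → run B
t=9: L0/L1/L2 = BGDHE/AC/- → run B
t=10: L0/L1/L2 = BGDHE/AC/- → run B
t=11: L0/L1/L2 = BGDHE/AC/- → run B
t=12: L0/L1/L2 = GDHE/ACB/- → run G
t=13: L0/L1/L2 = GDHE/ACB/- → run G
t=14: L0/L1/L2 = GDHE/ACB/- → run G
t=15: L0/L1/L2 = DHE/ACB/- → run D
t=16: L0/L1/L2 = DHE/ACB/- → run D
t=17: L0/L1/L2 = DHE/ACB/- → run D
t=18: L0/L1/L2 = DHE/ACB/- → run D
t=19: L0/L1/L2 = HE/ACB/- → run H
t=20: L0/L1/L2 = HE/ACB/- → run H
t=21: L0/L1/L2 = HE/ACB/- → run H
t=22: L0/L1/L2 = HE/ACB/- → run H
t=23: L0/L1/L2 = E/ACBH/- → run E
t=24: L0/L1/L2 = E/ACBH/- → run E
t=25: L0/L1/L2 = E/ACBH/- → run E
t=26: L0/L1/L2 = -/ACBH/- → run A
t=27: L0/L1/L2 = -/ACBH/- → run A
t=28: L0/L1/L2 = -/ACBH/- → run A
t=29: L0/L1/L2 = -/ACBH/- → run A
t=30: L0/L1/L2 = -/CBH/- → run C
t=31: L0/L1/L2 = -/CBH/- → run C
t=32: L0/L1/L2 = -/CBH/- → run C
t=33: L0/L1/L2 = -/CBH/- → run C
t=34: L0/L1/L2 = -/BH/- → run B
t=35: L0/L1/L2 = -/BH/- → run B
t=36: L0/L1/L2 = -/H/- → run H
t=37: L0/L1/L2 = -/H/- → run H
t=38: L0/L1/L2 = -/H/- → run H
t=39: L0/L1/L2 = -/H/- → run H
t=40: (idle)
t=41: (idle)
t=42: (idle)
t=43: (idle)
t=44: (idle)
t=45: (idle)

completion order = G, D, E, A, C, B, H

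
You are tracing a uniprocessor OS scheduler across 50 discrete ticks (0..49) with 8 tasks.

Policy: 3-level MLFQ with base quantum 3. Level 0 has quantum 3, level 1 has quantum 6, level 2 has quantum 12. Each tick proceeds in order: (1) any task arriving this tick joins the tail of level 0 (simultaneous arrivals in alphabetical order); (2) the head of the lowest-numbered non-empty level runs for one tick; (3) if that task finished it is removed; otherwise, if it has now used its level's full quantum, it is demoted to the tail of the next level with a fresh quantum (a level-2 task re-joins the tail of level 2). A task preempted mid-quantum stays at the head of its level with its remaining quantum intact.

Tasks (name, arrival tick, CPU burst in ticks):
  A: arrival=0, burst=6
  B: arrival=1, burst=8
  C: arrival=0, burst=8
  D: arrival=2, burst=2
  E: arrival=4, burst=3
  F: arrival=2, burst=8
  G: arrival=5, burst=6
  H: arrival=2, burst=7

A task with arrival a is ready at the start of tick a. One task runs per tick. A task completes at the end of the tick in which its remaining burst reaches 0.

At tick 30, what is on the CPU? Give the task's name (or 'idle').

running at tick 30 = C

t=0: L0/L1/L2 = AC/-/- → run A
t=1: L0/L1/L2 = ACB/-/- → run A
t=2: L0/L1/L2 = ACBDFH/-/- → run A
t=3: L0/L1/L2 = CBDFH/A/- → run C
t=4: L0/L1/L2 = CBDFHE/A/- → run C
t=5: L0/L1/L2 = CBDFHEG/A/- → run C
t=6: L0/L1/L2 = BDFHEG/AC/- → run B
t=7: L0/L1/L2 = BDFHEG/AC/- → run B
t=8: L0/L1/L2 = BDFHEG/AC/- → run B
t=9: L0/L1/L2 = DFHEG/ACB/- → run D
t=10: L0/L1/L2 = DFHEG/ACB/- → run D
t=11: L0/L1/L2 = FHEG/ACB/- → run F
t=12: L0/L1/L2 = FHEG/ACB/- → run F
t=13: L0/L1/L2 = FHEG/ACB/- → run F
t=14: L0/L1/L2 = HEG/ACBF/- → run H
t=15: L0/L1/L2 = HEG/ACBF/- → run H
t=16: L0/L1/L2 = HEG/ACBF/- → run H
t=17: L0/L1/L2 = EG/ACBFH/- → run E
t=18: L0/L1/L2 = EG/ACBFH/- → run E
t=19: L0/L1/L2 = EG/ACBFH/- → run E
t=20: L0/L1/L2 = G/ACBFH/- → run G
t=21: L0/L1/L2 = G/ACBFH/- → run G
t=22: L0/L1/L2 = G/ACBFH/- → run G
t=23: L0/L1/L2 = -/ACBFHG/- → run A
t=24: L0/L1/L2 = -/ACBFHG/- → run A
t=25: L0/L1/L2 = -/ACBFHG/- → run A
t=26: L0/L1/L2 = -/CBFHG/- → run C
t=27: L0/L1/L2 = -/CBFHG/- → run C
t=28: L0/L1/L2 = -/CBFHG/- → run C
t=29: L0/L1/L2 = -/CBFHG/- → run C
t=30: L0/L1/L2 = -/CBFHG/- → run C
t=31: L0/L1/L2 = -/BFHG/- → run B
t=32: L0/L1/L2 = -/BFHG/- → run B
t=33: L0/L1/L2 = -/BFHG/- → run B
t=34: L0/L1/L2 = -/BFHG/- → run B
t=35: L0/L1/L2 = -/BFHG/- → run B
t=36: L0/L1/L2 = -/FHG/- → run F
t=37: L0/L1/L2 = -/FHG/- → run F
t=38: L0/L1/L2 = -/FHG/- → run F
t=39: L0/L1/L2 = -/FHG/- → run F
t=40: L0/L1/L2 = -/FHG/- → run F
t=41: L0/L1/L2 = -/HG/- → run H
t=42: L0/L1/L2 = -/HG/- → run H
t=43: L0/L1/L2 = -/HG/- → run H
t=44: L0/L1/L2 = -/HG/- → run H
t=45: L0/L1/L2 = -/G/- → run G
t=46: L0/L1/L2 = -/G/- → run G
t=47: L0/L1/L2 = -/G/- → run G
t=48: (idle)
t=49: (idle)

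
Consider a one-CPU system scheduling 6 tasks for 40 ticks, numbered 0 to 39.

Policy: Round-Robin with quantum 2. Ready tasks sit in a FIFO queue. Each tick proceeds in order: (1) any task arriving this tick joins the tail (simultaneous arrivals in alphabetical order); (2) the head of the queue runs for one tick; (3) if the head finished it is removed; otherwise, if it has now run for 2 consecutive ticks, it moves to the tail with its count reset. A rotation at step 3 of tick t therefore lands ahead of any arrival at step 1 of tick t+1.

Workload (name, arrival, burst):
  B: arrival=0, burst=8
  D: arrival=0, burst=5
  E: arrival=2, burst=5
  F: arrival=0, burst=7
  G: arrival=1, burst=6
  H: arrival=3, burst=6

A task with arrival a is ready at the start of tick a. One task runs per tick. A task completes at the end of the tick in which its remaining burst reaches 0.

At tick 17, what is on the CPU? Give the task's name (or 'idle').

t=0: queue=[B,D,F] q_used=0 → run B
t=1: queue=[B,D,F,G] q_used=1 → run B
t=2: queue=[D,F,G,B,E] q_used=0 → run D
t=3: queue=[D,F,G,B,E,H] q_used=1 → run D
t=4: queue=[F,G,B,E,H,D] q_used=0 → run F
t=5: queue=[F,G,B,E,H,D] q_used=1 → run F
t=6: queue=[G,B,E,H,D,F] q_used=0 → run G
t=7: queue=[G,B,E,H,D,F] q_used=1 → run G
t=8: queue=[B,E,H,D,F,G] q_used=0 → run B
t=9: queue=[B,E,H,D,F,G] q_used=1 → run B
t=10: queue=[E,H,D,F,G,B] q_used=0 → run E
t=11: queue=[E,H,D,F,G,B] q_used=1 → run E
t=12: queue=[H,D,F,G,B,E] q_used=0 → run H
t=13: queue=[H,D,F,G,B,E] q_used=1 → run H
t=14: queue=[D,F,G,B,E,H] q_used=0 → run D
t=15: queue=[D,F,G,B,E,H] q_used=1 → run D
t=16: queue=[F,G,B,E,H,D] q_used=0 → run F
t=17: queue=[F,G,B,E,H,D] q_used=1 → run F
t=18: queue=[G,B,E,H,D,F] q_used=0 → run G
t=19: queue=[G,B,E,H,D,F] q_used=1 → run G
t=20: queue=[B,E,H,D,F,G] q_used=0 → run B
t=21: queue=[B,E,H,D,F,G] q_used=1 → run B
t=22: queue=[E,H,D,F,G,B] q_used=0 → run E
t=23: queue=[E,H,D,F,G,B] q_used=1 → run E
t=24: queue=[H,D,F,G,B,E] q_used=0 → run H
t=25: queue=[H,D,F,G,B,E] q_used=1 → run H
t=26: queue=[D,F,G,B,E,H] q_used=0 → run D
t=27: queue=[F,G,B,E,H] q_used=0 → run F
t=28: queue=[F,G,B,E,H] q_used=1 → run F
t=29: queue=[G,B,E,H,F] q_used=0 → run G
t=30: queue=[G,B,E,H,F] q_used=1 → run G
t=31: queue=[B,E,H,F] q_used=0 → run B
t=32: queue=[B,E,H,F] q_used=1 → run B
t=33: queue=[E,H,F] q_used=0 → run E
t=34: queue=[H,F] q_used=0 → run H
t=35: queue=[H,F] q_used=1 → run H
t=36: queue=[F] q_used=0 → run F
t=37: (idle)
t=38: (idle)
t=39: (idle)

running at tick 17 = F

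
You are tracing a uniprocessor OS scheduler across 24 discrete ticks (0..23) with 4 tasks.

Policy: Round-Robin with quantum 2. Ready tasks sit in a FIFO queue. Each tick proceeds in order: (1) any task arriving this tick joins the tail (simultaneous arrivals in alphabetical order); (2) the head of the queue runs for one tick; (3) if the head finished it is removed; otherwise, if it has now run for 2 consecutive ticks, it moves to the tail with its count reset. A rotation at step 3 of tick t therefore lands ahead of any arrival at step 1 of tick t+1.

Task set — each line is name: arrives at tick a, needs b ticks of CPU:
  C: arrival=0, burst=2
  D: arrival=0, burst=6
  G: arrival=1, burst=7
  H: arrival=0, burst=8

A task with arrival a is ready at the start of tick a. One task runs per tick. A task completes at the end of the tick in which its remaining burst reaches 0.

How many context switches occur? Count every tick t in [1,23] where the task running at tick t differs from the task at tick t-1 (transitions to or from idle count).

t=0: queue=[C,D,H] q_used=0 → run C
t=1: queue=[C,D,H,G] q_used=1 → run C
t=2: queue=[D,H,G] q_used=0 → run D
t=3: queue=[D,H,G] q_used=1 → run D
t=4: queue=[H,G,D] q_used=0 → run H
t=5: queue=[H,G,D] q_used=1 → run H
t=6: queue=[G,D,H] q_used=0 → run G
t=7: queue=[G,D,H] q_used=1 → run G
t=8: queue=[D,H,G] q_used=0 → run D
t=9: queue=[D,H,G] q_used=1 → run D
t=10: queue=[H,G,D] q_used=0 → run H
t=11: queue=[H,G,D] q_used=1 → run H
t=12: queue=[G,D,H] q_used=0 → run G
t=13: queue=[G,D,H] q_used=1 → run G
t=14: queue=[D,H,G] q_used=0 → run D
t=15: queue=[D,H,G] q_used=1 → run D
t=16: queue=[H,G] q_used=0 → run H
t=17: queue=[H,G] q_used=1 → run H
t=18: queue=[G,H] q_used=0 → run G
t=19: queue=[G,H] q_used=1 → run G
t=20: queue=[H,G] q_used=0 → run H
t=21: queue=[H,G] q_used=1 → run H
t=22: queue=[G] q_used=0 → run G
t=23: (idle)

context switches = 12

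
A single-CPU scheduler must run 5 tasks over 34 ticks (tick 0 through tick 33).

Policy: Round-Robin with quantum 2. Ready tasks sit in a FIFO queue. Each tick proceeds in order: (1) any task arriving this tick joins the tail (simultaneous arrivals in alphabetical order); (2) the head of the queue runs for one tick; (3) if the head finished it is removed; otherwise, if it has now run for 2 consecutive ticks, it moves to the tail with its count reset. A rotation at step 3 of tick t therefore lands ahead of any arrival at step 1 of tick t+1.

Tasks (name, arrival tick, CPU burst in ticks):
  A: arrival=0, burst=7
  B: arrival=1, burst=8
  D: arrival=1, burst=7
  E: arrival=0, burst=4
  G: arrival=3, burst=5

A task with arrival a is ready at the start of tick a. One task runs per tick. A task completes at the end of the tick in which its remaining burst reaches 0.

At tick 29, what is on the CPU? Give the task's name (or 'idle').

t=0: queue=[A,E] q_used=0 → run A
t=1: queue=[A,E,B,D] q_used=1 → run A
t=2: queue=[E,B,D,A] q_used=0 → run E
t=3: queue=[E,B,D,A,G] q_used=1 → run E
t=4: queue=[B,D,A,G,E] q_used=0 → run B
t=5: queue=[B,D,A,G,E] q_used=1 → run B
t=6: queue=[D,A,G,E,B] q_used=0 → run D
t=7: queue=[D,A,G,E,B] q_used=1 → run D
t=8: queue=[A,G,E,B,D] q_used=0 → run A
t=9: queue=[A,G,E,B,D] q_used=1 → run A
t=10: queue=[G,E,B,D,A] q_used=0 → run G
t=11: queue=[G,E,B,D,A] q_used=1 → run G
t=12: queue=[E,B,D,A,G] q_used=0 → run E
t=13: queue=[E,B,D,A,G] q_used=1 → run E
t=14: queue=[B,D,A,G] q_used=0 → run B
t=15: queue=[B,D,A,G] q_used=1 → run B
t=16: queue=[D,A,G,B] q_used=0 → run D
t=17: queue=[D,A,G,B] q_used=1 → run D
t=18: queue=[A,G,B,D] q_used=0 → run A
t=19: queue=[A,G,B,D] q_used=1 → run A
t=20: queue=[G,B,D,A] q_used=0 → run G
t=21: queue=[G,B,D,A] q_used=1 → run G
t=22: queue=[B,D,A,G] q_used=0 → run B
t=23: queue=[B,D,A,G] q_used=1 → run B
t=24: queue=[D,A,G,B] q_used=0 → run D
t=25: queue=[D,A,G,B] q_used=1 → run D
t=26: queue=[A,G,B,D] q_used=0 → run A
t=27: queue=[G,B,D] q_used=0 → run G
t=28: queue=[B,D] q_used=0 → run B
t=29: queue=[B,D] q_used=1 → run B
t=30: queue=[D] q_used=0 → run D
t=31: (idle)
t=32: (idle)
t=33: (idle)

running at tick 29 = B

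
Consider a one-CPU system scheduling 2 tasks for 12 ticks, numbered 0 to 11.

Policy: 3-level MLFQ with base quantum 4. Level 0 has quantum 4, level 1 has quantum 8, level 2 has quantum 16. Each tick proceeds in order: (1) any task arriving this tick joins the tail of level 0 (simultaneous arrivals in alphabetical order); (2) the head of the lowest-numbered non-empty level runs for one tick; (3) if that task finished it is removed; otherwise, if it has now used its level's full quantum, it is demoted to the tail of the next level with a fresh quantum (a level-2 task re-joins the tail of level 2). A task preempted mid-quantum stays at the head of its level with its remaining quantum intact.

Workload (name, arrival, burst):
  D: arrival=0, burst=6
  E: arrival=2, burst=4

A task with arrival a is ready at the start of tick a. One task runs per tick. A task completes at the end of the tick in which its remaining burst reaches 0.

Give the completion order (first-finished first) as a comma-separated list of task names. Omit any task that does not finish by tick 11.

completion order = E, D

t=0: L0/L1/L2 = D/-/- → run D
t=1: L0/L1/L2 = D/-/- → run D
t=2: L0/L1/L2 = DE/-/- → run D
t=3: L0/L1/L2 = DE/-/- → run D
t=4: L0/L1/L2 = E/D/- → run E
t=5: L0/L1/L2 = E/D/- → run E
t=6: L0/L1/L2 = E/D/- → run E
t=7: L0/L1/L2 = E/D/- → run E
t=8: L0/L1/L2 = -/D/- → run D
t=9: L0/L1/L2 = -/D/- → run D
t=10: (idle)
t=11: (idle)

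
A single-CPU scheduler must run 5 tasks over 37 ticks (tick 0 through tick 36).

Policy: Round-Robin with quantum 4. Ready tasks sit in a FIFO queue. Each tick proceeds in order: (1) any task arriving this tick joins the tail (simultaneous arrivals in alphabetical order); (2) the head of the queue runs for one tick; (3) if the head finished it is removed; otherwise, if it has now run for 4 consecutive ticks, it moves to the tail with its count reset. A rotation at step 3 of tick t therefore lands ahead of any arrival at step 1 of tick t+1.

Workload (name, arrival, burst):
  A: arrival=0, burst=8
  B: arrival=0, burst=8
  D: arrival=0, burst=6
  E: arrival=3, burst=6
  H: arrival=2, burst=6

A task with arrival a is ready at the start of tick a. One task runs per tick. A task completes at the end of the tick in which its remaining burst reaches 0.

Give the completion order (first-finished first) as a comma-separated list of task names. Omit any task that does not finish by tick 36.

completion order = A, B, D, H, E

t=0: queue=[A,B,D] q_used=0 → run A
t=1: queue=[A,B,D] q_used=1 → run A
t=2: queue=[A,B,D,H] q_used=2 → run A
t=3: queue=[A,B,D,H,E] q_used=3 → run A
t=4: queue=[B,D,H,E,A] q_used=0 → run B
t=5: queue=[B,D,H,E,A] q_used=1 → run B
t=6: queue=[B,D,H,E,A] q_used=2 → run B
t=7: queue=[B,D,H,E,A] q_used=3 → run B
t=8: queue=[D,H,E,A,B] q_used=0 → run D
t=9: queue=[D,H,E,A,B] q_used=1 → run D
t=10: queue=[D,H,E,A,B] q_used=2 → run D
t=11: queue=[D,H,E,A,B] q_used=3 → run D
t=12: queue=[H,E,A,B,D] q_used=0 → run H
t=13: queue=[H,E,A,B,D] q_used=1 → run H
t=14: queue=[H,E,A,B,D] q_used=2 → run H
t=15: queue=[H,E,A,B,D] q_used=3 → run H
t=16: queue=[E,A,B,D,H] q_used=0 → run E
t=17: queue=[E,A,B,D,H] q_used=1 → run E
t=18: queue=[E,A,B,D,H] q_used=2 → run E
t=19: queue=[E,A,B,D,H] q_used=3 → run E
t=20: queue=[A,B,D,H,E] q_used=0 → run A
t=21: queue=[A,B,D,H,E] q_used=1 → run A
t=22: queue=[A,B,D,H,E] q_used=2 → run A
t=23: queue=[A,B,D,H,E] q_used=3 → run A
t=24: queue=[B,D,H,E] q_used=0 → run B
t=25: queue=[B,D,H,E] q_used=1 → run B
t=26: queue=[B,D,H,E] q_used=2 → run B
t=27: queue=[B,D,H,E] q_used=3 → run B
t=28: queue=[D,H,E] q_used=0 → run D
t=29: queue=[D,H,E] q_used=1 → run D
t=30: queue=[H,E] q_used=0 → run H
t=31: queue=[H,E] q_used=1 → run H
t=32: queue=[E] q_used=0 → run E
t=33: queue=[E] q_used=1 → run E
t=34: (idle)
t=35: (idle)
t=36: (idle)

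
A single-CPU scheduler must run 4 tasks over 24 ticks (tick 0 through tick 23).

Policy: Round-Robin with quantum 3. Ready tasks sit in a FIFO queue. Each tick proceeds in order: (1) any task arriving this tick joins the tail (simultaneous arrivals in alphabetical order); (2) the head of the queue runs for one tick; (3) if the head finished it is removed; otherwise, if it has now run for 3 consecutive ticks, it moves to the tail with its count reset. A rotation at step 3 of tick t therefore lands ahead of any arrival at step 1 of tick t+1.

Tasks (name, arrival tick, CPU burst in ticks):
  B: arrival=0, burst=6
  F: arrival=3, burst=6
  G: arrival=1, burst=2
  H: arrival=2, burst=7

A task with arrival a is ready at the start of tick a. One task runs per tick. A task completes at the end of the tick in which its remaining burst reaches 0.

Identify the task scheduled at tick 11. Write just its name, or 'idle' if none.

running at tick 11 = F

t=0: queue=[B] q_used=0 → run B
t=1: queue=[B,G] q_used=1 → run B
t=2: queue=[B,G,H] q_used=2 → run B
t=3: queue=[G,H,B,F] q_used=0 → run G
t=4: queue=[G,H,B,F] q_used=1 → run G
t=5: queue=[H,B,F] q_used=0 → run H
t=6: queue=[H,B,F] q_used=1 → run H
t=7: queue=[H,B,F] q_used=2 → run H
t=8: queue=[B,F,H] q_used=0 → run B
t=9: queue=[B,F,H] q_used=1 → run B
t=10: queue=[B,F,H] q_used=2 → run B
t=11: queue=[F,H] q_used=0 → run F
t=12: queue=[F,H] q_used=1 → run F
t=13: queue=[F,H] q_used=2 → run F
t=14: queue=[H,F] q_used=0 → run H
t=15: queue=[H,F] q_used=1 → run H
t=16: queue=[H,F] q_used=2 → run H
t=17: queue=[F,H] q_used=0 → run F
t=18: queue=[F,H] q_used=1 → run F
t=19: queue=[F,H] q_used=2 → run F
t=20: queue=[H] q_used=0 → run H
t=21: (idle)
t=22: (idle)
t=23: (idle)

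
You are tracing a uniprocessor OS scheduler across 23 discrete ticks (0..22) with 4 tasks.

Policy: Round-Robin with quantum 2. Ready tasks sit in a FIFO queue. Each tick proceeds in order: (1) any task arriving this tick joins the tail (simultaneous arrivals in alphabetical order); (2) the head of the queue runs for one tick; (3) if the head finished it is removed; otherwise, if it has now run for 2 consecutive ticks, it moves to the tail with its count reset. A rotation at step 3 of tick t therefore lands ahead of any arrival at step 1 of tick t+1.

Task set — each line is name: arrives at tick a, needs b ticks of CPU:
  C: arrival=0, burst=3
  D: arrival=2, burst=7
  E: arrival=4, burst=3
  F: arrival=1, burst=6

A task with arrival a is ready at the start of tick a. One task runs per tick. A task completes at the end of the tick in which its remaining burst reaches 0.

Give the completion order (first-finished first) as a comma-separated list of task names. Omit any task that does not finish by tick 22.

t=0: queue=[C] q_used=0 → run C
t=1: queue=[C,F] q_used=1 → run C
t=2: queue=[F,C,D] q_used=0 → run F
t=3: queue=[F,C,D] q_used=1 → run F
t=4: queue=[C,D,F,E] q_used=0 → run C
t=5: queue=[D,F,E] q_used=0 → run D
t=6: queue=[D,F,E] q_used=1 → run D
t=7: queue=[F,E,D] q_used=0 → run F
t=8: queue=[F,E,D] q_used=1 → run F
t=9: queue=[E,D,F] q_used=0 → run E
t=10: queue=[E,D,F] q_used=1 → run E
t=11: queue=[D,F,E] q_used=0 → run D
t=12: queue=[D,F,E] q_used=1 → run D
t=13: queue=[F,E,D] q_used=0 → run F
t=14: queue=[F,E,D] q_used=1 → run F
t=15: queue=[E,D] q_used=0 → run E
t=16: queue=[D] q_used=0 → run D
t=17: queue=[D] q_used=1 → run D
t=18: queue=[D] q_used=0 → run D
t=19: (idle)
t=20: (idle)
t=21: (idle)
t=22: (idle)

completion order = C, F, E, D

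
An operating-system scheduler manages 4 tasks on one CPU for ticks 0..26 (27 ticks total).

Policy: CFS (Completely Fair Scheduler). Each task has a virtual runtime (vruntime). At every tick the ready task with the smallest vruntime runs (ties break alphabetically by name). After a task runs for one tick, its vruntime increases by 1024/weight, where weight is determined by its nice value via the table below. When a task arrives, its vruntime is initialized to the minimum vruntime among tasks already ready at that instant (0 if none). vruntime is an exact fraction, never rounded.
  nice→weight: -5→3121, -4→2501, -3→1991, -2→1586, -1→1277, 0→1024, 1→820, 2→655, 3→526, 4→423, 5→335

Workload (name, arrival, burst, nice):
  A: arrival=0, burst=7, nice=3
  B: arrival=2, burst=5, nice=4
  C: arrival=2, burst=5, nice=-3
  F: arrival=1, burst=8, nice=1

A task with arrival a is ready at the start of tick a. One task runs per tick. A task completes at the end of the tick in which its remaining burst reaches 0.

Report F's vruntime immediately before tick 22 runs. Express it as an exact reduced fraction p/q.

vruntime(F, start of tick 22) = 576256/53915

t=0: vr[A=0] → run A
t=1: vr[A=512/263 F=512/263] → run A
t=2: vr[A=1024/263 B=512/263 C=512/263 F=512/263] → run B
t=3: vr[A=1024/263 B=485888/111249 C=512/263 F=512/263] → run C
t=4: vr[A=1024/263 B=485888/111249 C=1288704/523633 F=512/263] → run F
t=5: vr[A=1024/263 B=485888/111249 C=1288704/523633 F=172288/53915] → run C
t=6: vr[A=1024/263 B=485888/111249 C=1558016/523633 F=172288/53915] → run C
t=7: vr[A=1024/263 B=485888/111249 C=1827328/523633 F=172288/53915] → run F
t=8: vr[A=1024/263 B=485888/111249 C=1827328/523633 F=239616/53915] → run C
t=9: vr[A=1024/263 B=485888/111249 C=2096640/523633 F=239616/53915] → run A
t=10: vr[A=1536/263 B=485888/111249 C=2096640/523633 F=239616/53915] → run C
t=11: vr[A=1536/263 B=485888/111249 F=239616/53915] → run B
t=12: vr[A=1536/263 B=755200/111249 F=239616/53915] → run F
t=13: vr[A=1536/263 B=755200/111249 F=306944/53915] → run F
t=14: vr[A=1536/263 B=755200/111249 F=374272/53915] → run A
t=15: vr[A=2048/263 B=755200/111249 F=374272/53915] → run B
t=16: vr[A=2048/263 B=341504/37083 F=374272/53915] → run F
t=17: vr[A=2048/263 B=341504/37083 F=88320/10783] → run A
t=18: vr[A=2560/263 B=341504/37083 F=88320/10783] → run F
t=19: vr[A=2560/263 B=341504/37083 F=508928/53915] → run B
t=20: vr[A=2560/263 B=1293824/111249 F=508928/53915] → run F
t=21: vr[A=2560/263 B=1293824/111249 F=576256/53915] → run A
t=22: vr[A=3072/263 B=1293824/111249 F=576256/53915] → run F
t=23: vr[A=3072/263 B=1293824/111249] → run B
t=24: vr[A=3072/263] → run A
t=25: (idle)
t=26: (idle)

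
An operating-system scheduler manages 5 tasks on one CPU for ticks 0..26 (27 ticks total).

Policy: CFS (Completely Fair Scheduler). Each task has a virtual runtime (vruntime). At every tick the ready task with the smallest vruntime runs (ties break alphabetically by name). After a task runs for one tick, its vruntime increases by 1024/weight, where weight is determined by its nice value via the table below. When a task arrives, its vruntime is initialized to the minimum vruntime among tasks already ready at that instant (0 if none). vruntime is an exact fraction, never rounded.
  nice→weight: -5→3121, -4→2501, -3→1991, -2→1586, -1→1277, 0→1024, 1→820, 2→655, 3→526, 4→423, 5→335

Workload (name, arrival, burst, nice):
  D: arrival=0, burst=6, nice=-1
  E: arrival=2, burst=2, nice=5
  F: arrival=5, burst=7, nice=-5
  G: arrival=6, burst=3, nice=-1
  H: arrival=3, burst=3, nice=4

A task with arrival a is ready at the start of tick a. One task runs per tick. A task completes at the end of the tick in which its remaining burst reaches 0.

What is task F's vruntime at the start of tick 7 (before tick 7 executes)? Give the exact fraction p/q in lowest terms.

vruntime(F, start of tick 7) = 10895360/3985517

t=0: vr[D=0] → run D
t=1: vr[D=1024/1277] → run D
t=2: vr[D=2048/1277 E=2048/1277] → run D
t=3: vr[D=3072/1277 E=2048/1277 H=2048/1277] → run E
t=4: vr[D=3072/1277 E=1993728/427795 H=2048/1277] → run H
t=5: vr[D=3072/1277 E=1993728/427795 F=3072/1277 H=2173952/540171] → run D
t=6: vr[D=4096/1277 E=1993728/427795 F=3072/1277 G=3072/1277 H=2173952/540171] → run F
t=7: vr[D=4096/1277 E=1993728/427795 F=10895360/3985517 G=3072/1277 H=2173952/540171] → run G
t=8: vr[D=4096/1277 E=1993728/427795 F=10895360/3985517 G=4096/1277 H=2173952/540171] → run F
t=9: vr[D=4096/1277 E=1993728/427795 F=12203008/3985517 G=4096/1277 H=2173952/540171] → run F
t=10: vr[D=4096/1277 E=1993728/427795 F=13510656/3985517 G=4096/1277 H=2173952/540171] → run D
t=11: vr[D=5120/1277 E=1993728/427795 F=13510656/3985517 G=4096/1277 H=2173952/540171] → run G
t=12: vr[D=5120/1277 E=1993728/427795 F=13510656/3985517 G=5120/1277 H=2173952/540171] → run F
t=13: vr[D=5120/1277 E=1993728/427795 F=14818304/3985517 G=5120/1277 H=2173952/540171] → run F
t=14: vr[D=5120/1277 E=1993728/427795 F=16125952/3985517 G=5120/1277 H=2173952/540171] → run D
t=15: vr[E=1993728/427795 F=16125952/3985517 G=5120/1277 H=2173952/540171] → run G
t=16: vr[E=1993728/427795 F=16125952/3985517 H=2173952/540171] → run H
t=17: vr[E=1993728/427795 F=16125952/3985517 H=3481600/540171] → run F
t=18: vr[E=1993728/427795 F=17433600/3985517 H=3481600/540171] → run F
t=19: vr[E=1993728/427795 H=3481600/540171] → run E
t=20: vr[H=3481600/540171] → run H
t=21: (idle)
t=22: (idle)
t=23: (idle)
t=24: (idle)
t=25: (idle)
t=26: (idle)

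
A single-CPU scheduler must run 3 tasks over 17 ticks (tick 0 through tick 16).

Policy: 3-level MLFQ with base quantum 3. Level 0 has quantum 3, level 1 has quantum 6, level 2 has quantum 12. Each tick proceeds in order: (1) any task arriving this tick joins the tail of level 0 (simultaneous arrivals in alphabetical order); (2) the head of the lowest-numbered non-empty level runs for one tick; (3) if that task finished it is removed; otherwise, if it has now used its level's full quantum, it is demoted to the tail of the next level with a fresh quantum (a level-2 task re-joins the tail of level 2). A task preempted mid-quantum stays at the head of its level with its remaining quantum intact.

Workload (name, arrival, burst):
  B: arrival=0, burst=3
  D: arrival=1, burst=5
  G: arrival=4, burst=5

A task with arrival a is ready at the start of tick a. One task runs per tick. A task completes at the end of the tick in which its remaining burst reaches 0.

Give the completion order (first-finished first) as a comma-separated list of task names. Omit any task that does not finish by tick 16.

completion order = B, D, G

t=0: L0/L1/L2 = B/-/- → run B
t=1: L0/L1/L2 = BD/-/- → run B
t=2: L0/L1/L2 = BD/-/- → run B
t=3: L0/L1/L2 = D/-/- → run D
t=4: L0/L1/L2 = DG/-/- → run D
t=5: L0/L1/L2 = DG/-/- → run D
t=6: L0/L1/L2 = G/D/- → run G
t=7: L0/L1/L2 = G/D/- → run G
t=8: L0/L1/L2 = G/D/- → run G
t=9: L0/L1/L2 = -/DG/- → run D
t=10: L0/L1/L2 = -/DG/- → run D
t=11: L0/L1/L2 = -/G/- → run G
t=12: L0/L1/L2 = -/G/- → run G
t=13: (idle)
t=14: (idle)
t=15: (idle)
t=16: (idle)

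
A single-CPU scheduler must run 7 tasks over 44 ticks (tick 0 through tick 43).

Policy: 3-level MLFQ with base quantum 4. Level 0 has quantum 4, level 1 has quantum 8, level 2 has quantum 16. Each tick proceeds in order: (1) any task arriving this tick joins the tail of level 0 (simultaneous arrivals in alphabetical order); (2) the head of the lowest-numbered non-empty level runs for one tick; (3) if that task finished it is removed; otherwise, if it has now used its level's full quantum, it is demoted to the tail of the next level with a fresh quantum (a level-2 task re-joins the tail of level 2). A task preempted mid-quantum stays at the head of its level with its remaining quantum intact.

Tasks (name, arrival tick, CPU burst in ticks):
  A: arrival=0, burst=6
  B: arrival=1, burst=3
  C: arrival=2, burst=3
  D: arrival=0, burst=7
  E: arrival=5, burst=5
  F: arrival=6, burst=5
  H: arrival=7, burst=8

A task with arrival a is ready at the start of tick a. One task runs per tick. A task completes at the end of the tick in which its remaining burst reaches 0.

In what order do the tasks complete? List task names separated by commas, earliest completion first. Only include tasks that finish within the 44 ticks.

t=0: L0/L1/L2 = AD/-/- → run A
t=1: L0/L1/L2 = ADB/-/- → run A
t=2: L0/L1/L2 = ADBC/-/- → run A
t=3: L0/L1/L2 = ADBC/-/- → run A
t=4: L0/L1/L2 = DBC/A/- → run D
t=5: L0/L1/L2 = DBCE/A/- → run D
t=6: L0/L1/L2 = DBCEF/A/- → run D
t=7: L0/L1/L2 = DBCEFH/A/- → run D
t=8: L0/L1/L2 = BCEFH/AD/- → run B
t=9: L0/L1/L2 = BCEFH/AD/- → run B
t=10: L0/L1/L2 = BCEFH/AD/- → run B
t=11: L0/L1/L2 = CEFH/AD/- → run C
t=12: L0/L1/L2 = CEFH/AD/- → run C
t=13: L0/L1/L2 = CEFH/AD/- → run C
t=14: L0/L1/L2 = EFH/AD/- → run E
t=15: L0/L1/L2 = EFH/AD/- → run E
t=16: L0/L1/L2 = EFH/AD/- → run E
t=17: L0/L1/L2 = EFH/AD/- → run E
t=18: L0/L1/L2 = FH/ADE/- → run F
t=19: L0/L1/L2 = FH/ADE/- → run F
t=20: L0/L1/L2 = FH/ADE/- → run F
t=21: L0/L1/L2 = FH/ADE/- → run F
t=22: L0/L1/L2 = H/ADEF/- → run H
t=23: L0/L1/L2 = H/ADEF/- → run H
t=24: L0/L1/L2 = H/ADEF/- → run H
t=25: L0/L1/L2 = H/ADEF/- → run H
t=26: L0/L1/L2 = -/ADEFH/- → run A
t=27: L0/L1/L2 = -/ADEFH/- → run A
t=28: L0/L1/L2 = -/DEFH/- → run D
t=29: L0/L1/L2 = -/DEFH/- → run D
t=30: L0/L1/L2 = -/DEFH/- → run D
t=31: L0/L1/L2 = -/EFH/- → run E
t=32: L0/L1/L2 = -/FH/- → run F
t=33: L0/L1/L2 = -/H/- → run H
t=34: L0/L1/L2 = -/H/- → run H
t=35: L0/L1/L2 = -/H/- → run H
t=36: L0/L1/L2 = -/H/- → run H
t=37: (idle)
t=38: (idle)
t=39: (idle)
t=40: (idle)
t=41: (idle)
t=42: (idle)
t=43: (idle)

completion order = B, C, A, D, E, F, H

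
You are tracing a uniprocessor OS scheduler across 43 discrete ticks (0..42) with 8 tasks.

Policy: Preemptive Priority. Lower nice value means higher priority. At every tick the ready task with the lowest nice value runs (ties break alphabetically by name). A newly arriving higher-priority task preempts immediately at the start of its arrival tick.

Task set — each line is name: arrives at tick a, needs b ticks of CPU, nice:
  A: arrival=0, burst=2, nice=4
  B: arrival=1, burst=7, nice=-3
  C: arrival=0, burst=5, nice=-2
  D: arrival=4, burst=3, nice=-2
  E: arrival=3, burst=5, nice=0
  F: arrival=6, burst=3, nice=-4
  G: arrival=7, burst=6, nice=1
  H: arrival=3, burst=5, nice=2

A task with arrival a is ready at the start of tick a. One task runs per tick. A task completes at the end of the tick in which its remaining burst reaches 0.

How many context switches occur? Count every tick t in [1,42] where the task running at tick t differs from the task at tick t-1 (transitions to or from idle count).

t=0: ready={A,C} → run C
t=1: ready={A,B,C} → run B
t=2: ready={A,B,C} → run B
t=3: ready={A,B,C,E,H} → run B
t=4: ready={A,B,C,D,E,H} → run B
t=5: ready={A,B,C,D,E,H} → run B
t=6: ready={A,B,C,D,E,F,H} → run F
t=7: ready={A,B,C,D,E,F,G,H} → run F
t=8: ready={A,B,C,D,E,F,G,H} → run F
t=9: ready={A,B,C,D,E,G,H} → run B
t=10: ready={A,B,C,D,E,G,H} → run B
t=11: ready={A,C,D,E,G,H} → run C
t=12: ready={A,C,D,E,G,H} → run C
t=13: ready={A,C,D,E,G,H} → run C
t=14: ready={A,C,D,E,G,H} → run C
t=15: ready={A,D,E,G,H} → run D
t=16: ready={A,D,E,G,H} → run D
t=17: ready={A,D,E,G,H} → run D
t=18: ready={A,E,G,H} → run E
t=19: ready={A,E,G,H} → run E
t=20: ready={A,E,G,H} → run E
t=21: ready={A,E,G,H} → run E
t=22: ready={A,E,G,H} → run E
t=23: ready={A,G,H} → run G
t=24: ready={A,G,H} → run G
t=25: ready={A,G,H} → run G
t=26: ready={A,G,H} → run G
t=27: ready={A,G,H} → run G
t=28: ready={A,G,H} → run G
t=29: ready={A,H} → run H
t=30: ready={A,H} → run H
t=31: ready={A,H} → run H
t=32: ready={A,H} → run H
t=33: ready={A,H} → run H
t=34: ready={A} → run A
t=35: ready={A} → run A
t=36: (idle)
t=37: (idle)
t=38: (idle)
t=39: (idle)
t=40: (idle)
t=41: (idle)
t=42: (idle)

context switches = 10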